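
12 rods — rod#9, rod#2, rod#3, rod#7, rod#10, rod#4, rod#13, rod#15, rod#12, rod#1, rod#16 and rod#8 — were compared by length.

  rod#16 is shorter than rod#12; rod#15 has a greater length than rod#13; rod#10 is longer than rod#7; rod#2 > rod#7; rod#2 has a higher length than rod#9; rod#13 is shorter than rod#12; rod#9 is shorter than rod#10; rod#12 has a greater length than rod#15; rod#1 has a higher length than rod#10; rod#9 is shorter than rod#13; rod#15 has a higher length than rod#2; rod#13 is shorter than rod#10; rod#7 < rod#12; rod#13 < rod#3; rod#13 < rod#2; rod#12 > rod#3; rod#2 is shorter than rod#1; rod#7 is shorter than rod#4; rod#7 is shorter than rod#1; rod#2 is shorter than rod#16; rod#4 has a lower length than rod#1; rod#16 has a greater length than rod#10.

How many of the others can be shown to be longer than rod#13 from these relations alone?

The elements the relations force above rod#13 are rod#2, rod#15, rod#3, rod#10, rod#16, rod#12, rod#1 — no chain reaches any other.
That is 7.

7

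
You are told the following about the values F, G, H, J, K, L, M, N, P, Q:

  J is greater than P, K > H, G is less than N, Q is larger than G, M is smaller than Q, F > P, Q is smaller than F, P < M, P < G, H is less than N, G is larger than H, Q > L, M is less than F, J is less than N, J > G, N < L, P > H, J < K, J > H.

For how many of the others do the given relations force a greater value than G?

6

Directly above G: J, N, Q.
One step further: K, L, F (6 so far).
Nothing else is reachable above G; 6 in all.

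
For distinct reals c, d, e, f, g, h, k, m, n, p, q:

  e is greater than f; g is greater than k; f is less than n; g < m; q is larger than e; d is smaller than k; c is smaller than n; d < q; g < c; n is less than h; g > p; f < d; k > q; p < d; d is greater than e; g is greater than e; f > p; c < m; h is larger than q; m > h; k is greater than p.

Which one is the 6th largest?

Piecing the relations together gives one ordering: p < f < e < d < q < k < g < c < n < h < m.
The 6th largest is k.

k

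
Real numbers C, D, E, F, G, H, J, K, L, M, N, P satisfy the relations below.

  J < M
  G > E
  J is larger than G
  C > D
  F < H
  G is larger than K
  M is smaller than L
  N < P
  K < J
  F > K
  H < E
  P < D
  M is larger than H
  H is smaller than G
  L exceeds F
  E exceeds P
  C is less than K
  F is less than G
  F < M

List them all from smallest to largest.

N < P < D < C < K < F < H < E < G < J < M < L

Nothing is placed below N, so it is least; from there N < P; P < D; D < C; C < K; K < F; F < H; H < E; E < G; G < J; J < M; M < L, each given directly.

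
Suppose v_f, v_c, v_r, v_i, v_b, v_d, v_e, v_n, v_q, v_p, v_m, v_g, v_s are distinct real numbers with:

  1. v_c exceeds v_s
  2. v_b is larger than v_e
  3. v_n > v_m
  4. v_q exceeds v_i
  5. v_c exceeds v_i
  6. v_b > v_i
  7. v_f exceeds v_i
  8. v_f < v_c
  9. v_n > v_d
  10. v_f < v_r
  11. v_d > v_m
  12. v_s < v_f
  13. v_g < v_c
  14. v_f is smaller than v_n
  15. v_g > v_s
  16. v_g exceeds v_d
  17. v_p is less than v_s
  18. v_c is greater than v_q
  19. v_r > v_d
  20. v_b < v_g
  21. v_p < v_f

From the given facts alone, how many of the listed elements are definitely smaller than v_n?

The elements the relations force below v_n are v_p, v_s, v_m, v_i, v_d, v_f — no chain reaches any other.
That is 6.

6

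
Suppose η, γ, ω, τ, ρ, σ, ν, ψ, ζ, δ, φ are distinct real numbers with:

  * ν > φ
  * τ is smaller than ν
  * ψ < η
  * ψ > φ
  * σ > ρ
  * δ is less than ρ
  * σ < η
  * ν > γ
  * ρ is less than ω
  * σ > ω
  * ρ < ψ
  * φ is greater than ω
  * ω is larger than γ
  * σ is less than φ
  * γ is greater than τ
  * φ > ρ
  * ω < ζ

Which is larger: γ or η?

Following the relations from γ: γ < ω < σ < φ < ψ < η.
So γ < η; η is the larger of the two.

η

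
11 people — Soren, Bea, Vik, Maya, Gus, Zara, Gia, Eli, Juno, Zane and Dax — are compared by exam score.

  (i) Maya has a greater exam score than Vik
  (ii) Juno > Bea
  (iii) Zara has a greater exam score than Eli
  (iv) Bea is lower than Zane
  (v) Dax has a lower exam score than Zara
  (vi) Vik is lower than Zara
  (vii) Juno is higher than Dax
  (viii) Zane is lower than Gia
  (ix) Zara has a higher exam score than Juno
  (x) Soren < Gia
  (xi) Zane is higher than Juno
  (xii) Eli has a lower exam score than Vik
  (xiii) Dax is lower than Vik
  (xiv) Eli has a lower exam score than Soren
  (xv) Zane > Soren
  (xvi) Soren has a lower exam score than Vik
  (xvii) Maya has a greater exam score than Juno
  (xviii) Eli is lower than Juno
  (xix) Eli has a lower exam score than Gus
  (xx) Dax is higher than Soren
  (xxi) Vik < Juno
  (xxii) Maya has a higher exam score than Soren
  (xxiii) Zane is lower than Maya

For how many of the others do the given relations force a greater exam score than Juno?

4

From Juno the given relations immediately reach Zane, Maya, Zara.
From those, Gia — 4 in total.
No other element is forced above Juno by the given relations, so the count is 4.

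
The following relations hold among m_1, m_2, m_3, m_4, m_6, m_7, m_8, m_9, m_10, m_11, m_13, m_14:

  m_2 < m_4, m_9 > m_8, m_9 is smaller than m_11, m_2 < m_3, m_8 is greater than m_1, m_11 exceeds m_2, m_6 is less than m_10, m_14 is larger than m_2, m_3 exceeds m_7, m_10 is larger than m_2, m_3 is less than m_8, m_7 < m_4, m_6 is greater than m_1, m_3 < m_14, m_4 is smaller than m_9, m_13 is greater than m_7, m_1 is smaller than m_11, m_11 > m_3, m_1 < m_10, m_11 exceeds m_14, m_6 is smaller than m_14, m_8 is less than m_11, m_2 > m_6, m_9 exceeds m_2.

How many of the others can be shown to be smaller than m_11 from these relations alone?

9

Directly below m_11: m_1, m_2, m_3, m_8, m_14, m_9.
One step further: m_7, m_6, m_4 (9 so far).
No other element is forced below m_11 by the given relations, so the count is 9.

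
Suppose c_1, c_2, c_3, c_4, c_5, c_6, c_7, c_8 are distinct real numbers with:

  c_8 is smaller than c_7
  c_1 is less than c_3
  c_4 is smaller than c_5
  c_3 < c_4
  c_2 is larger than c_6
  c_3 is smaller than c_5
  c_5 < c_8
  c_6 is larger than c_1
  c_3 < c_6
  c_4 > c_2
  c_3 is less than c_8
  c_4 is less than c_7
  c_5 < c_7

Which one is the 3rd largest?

The consecutive relations fix a unique order: c_1 < c_3 < c_6 < c_2 < c_4 < c_5 < c_8 < c_7.
The 3rd largest is c_5.

c_5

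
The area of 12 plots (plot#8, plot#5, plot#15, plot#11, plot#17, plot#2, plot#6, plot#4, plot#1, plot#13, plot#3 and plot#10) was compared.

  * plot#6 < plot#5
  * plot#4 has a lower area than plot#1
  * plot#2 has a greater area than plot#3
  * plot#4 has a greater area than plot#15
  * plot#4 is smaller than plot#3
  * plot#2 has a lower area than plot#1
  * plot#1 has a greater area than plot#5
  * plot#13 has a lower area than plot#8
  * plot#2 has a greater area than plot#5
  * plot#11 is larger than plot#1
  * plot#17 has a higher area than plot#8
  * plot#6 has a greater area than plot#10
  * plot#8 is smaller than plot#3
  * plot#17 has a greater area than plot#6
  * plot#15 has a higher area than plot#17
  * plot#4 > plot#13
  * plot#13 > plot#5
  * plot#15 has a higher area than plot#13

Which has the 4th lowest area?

The consecutive relations fix a unique order: plot#10 < plot#6 < plot#5 < plot#13 < plot#8 < plot#17 < plot#15 < plot#4 < plot#3 < plot#2 < plot#1 < plot#11.
The 4th smallest is plot#13.

plot#13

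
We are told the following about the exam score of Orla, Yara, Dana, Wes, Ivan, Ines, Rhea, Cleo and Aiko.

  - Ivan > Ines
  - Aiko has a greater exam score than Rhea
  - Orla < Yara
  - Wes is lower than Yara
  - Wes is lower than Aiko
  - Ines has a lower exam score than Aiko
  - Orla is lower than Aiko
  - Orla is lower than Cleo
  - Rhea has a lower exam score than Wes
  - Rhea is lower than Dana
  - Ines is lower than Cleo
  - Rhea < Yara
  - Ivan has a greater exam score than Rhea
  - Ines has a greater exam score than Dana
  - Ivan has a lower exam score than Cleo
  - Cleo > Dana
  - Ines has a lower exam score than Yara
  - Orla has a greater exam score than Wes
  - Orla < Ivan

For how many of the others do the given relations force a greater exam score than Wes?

From Wes the given relations immediately reach Orla, Yara, Aiko.
From those, Ivan, Cleo — 5 in total.
No other element is forced above Wes by the given relations, so the count is 5.

5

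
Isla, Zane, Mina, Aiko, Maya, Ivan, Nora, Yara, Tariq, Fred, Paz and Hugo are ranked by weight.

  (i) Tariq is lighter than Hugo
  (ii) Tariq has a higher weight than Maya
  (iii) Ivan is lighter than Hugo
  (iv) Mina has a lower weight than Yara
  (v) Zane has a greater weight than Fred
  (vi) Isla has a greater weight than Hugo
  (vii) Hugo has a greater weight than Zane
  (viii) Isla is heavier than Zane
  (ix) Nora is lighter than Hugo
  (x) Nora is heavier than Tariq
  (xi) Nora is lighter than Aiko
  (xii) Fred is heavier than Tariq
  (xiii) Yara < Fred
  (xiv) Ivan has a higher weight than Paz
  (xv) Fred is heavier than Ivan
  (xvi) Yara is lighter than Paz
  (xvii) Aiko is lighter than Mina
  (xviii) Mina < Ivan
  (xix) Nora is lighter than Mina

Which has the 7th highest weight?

Chaining the given pairs: Maya < Tariq < Nora < Aiko < Mina < Yara < Paz < Ivan < Fred < Zane < Hugo < Isla.
Counting 7 from the largest end gives Yara.

Yara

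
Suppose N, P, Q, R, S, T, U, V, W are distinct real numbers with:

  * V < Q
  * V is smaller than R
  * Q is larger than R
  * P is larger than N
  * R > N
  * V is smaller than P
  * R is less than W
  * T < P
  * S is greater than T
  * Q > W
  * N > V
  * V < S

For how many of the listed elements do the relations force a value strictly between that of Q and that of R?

1

The relations place R below Q. An element lies strictly between them when it is forced above R and also forced below Q.
Above R: {W}. Below Q: {V, N, W}.
Intersection: {W} — 1.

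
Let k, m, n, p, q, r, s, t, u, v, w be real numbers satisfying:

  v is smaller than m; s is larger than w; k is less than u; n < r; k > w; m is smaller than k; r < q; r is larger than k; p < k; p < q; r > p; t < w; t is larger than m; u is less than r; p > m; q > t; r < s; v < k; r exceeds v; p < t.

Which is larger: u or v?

Link the given pairs in sequence: v < m; m < p; p < t; t < w; w < k; k < u.
Together: v < m < p < t < w < k < u.
So v < u; u is the larger of the two.

u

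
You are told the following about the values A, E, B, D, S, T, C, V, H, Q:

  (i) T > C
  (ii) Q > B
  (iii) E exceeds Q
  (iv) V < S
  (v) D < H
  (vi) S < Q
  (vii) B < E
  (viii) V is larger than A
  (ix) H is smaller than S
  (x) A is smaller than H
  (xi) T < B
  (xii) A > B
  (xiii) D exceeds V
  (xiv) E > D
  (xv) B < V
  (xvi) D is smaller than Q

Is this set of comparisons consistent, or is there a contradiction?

consistent

The single ordering C < T < B < A < V < D < H < S < Q < E satisfies every listed relation, so no contradiction arises.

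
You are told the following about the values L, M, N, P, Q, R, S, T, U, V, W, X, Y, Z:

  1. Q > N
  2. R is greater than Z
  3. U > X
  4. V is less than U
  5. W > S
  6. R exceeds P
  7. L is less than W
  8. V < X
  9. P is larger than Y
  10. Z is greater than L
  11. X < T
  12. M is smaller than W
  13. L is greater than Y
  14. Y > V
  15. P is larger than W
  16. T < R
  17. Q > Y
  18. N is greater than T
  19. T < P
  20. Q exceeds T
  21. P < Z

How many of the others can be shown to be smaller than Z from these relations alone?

9

Directly below Z: L, P.
One step further: Y, T, W (5 so far).
One step further: V, X, M, S (9 so far).
No other element is forced below Z by the given relations, so the count is 9.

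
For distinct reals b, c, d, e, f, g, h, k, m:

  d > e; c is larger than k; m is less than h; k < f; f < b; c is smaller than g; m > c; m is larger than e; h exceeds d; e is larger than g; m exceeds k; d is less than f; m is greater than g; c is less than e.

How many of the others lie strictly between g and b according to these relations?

The relations place g below b. An element lies strictly between them when it is forced above g and also forced below b.
Above g: {e, m, d, f, h}. Below b: {k, c, e, d, f}.
Intersection: {e, d, f} — 3.

3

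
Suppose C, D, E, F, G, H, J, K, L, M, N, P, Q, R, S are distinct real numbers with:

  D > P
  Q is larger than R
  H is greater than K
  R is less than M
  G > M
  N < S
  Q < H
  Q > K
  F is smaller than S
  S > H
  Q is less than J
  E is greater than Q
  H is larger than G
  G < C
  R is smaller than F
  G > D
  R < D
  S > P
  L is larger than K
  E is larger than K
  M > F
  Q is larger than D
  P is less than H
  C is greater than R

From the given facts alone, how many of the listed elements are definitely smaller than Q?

4

From Q the given relations immediately reach K, R, D.
From those, P — 4 in total.
Nothing else is reachable below Q; 4 in all.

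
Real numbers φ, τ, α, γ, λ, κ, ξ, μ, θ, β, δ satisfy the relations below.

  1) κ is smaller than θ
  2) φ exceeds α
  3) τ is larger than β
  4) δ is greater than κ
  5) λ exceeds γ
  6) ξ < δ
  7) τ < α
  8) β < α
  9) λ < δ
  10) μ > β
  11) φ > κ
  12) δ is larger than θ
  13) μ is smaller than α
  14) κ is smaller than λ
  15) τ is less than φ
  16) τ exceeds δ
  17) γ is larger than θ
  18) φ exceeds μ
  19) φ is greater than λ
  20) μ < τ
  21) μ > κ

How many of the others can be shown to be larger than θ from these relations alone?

6

Directly above θ: γ, δ.
One step further: λ, τ (4 so far).
One step further: α, φ (6 so far).
Nothing else is reachable above θ; 6 in all.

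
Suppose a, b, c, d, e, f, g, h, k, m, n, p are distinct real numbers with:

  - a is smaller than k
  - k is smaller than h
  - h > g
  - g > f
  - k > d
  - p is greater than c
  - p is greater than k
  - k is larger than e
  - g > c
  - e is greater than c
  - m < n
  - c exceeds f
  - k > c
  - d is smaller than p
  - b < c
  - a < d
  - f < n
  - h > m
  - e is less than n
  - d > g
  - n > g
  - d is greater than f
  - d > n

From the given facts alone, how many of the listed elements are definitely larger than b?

8

From b the given relations immediately reach c.
From those, g, e, k, p — 5 in total.
From those, n, d, h — 8 in total.
No other element is forced above b by the given relations, so the count is 8.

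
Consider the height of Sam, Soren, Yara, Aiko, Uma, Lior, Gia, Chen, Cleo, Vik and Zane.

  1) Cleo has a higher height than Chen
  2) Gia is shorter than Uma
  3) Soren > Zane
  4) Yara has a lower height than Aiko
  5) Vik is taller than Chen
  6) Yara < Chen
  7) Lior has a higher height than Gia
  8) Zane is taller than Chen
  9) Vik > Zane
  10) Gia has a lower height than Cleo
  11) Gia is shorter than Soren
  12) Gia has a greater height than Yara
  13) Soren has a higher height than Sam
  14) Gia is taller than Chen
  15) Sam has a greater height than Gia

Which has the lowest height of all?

Chaining upward from Yara: directly above it, Chen, Gia, Aiko; then Zane, Cleo, Vik, Sam, Lior, Uma, Soren.
That covers every other element, and nothing is given below Yara, so Yara is the lowest height.

Yara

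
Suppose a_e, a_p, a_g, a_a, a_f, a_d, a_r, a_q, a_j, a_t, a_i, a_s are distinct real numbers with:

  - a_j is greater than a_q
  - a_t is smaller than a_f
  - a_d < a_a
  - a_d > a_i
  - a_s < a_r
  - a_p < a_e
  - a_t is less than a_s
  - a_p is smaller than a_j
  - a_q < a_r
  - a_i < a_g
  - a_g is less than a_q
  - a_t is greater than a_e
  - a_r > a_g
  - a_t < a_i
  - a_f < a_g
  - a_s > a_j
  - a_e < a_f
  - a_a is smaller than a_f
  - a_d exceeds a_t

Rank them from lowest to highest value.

Nothing is placed below a_p, so it is least; from there a_p < a_e; a_e < a_t; a_t < a_i; a_i < a_d; a_d < a_a; a_a < a_f; a_f < a_g; a_g < a_q; a_q < a_j; a_j < a_s; a_s < a_r, each given directly.

a_p < a_e < a_t < a_i < a_d < a_a < a_f < a_g < a_q < a_j < a_s < a_r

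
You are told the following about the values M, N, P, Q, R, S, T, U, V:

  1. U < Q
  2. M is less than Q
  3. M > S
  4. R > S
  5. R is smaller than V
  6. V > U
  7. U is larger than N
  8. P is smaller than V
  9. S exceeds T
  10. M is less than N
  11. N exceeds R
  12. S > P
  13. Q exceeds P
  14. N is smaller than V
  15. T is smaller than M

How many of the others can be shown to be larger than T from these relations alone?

7

The elements the relations force above T are S, M, R, N, U, V, Q — no chain reaches any other.
That is 7.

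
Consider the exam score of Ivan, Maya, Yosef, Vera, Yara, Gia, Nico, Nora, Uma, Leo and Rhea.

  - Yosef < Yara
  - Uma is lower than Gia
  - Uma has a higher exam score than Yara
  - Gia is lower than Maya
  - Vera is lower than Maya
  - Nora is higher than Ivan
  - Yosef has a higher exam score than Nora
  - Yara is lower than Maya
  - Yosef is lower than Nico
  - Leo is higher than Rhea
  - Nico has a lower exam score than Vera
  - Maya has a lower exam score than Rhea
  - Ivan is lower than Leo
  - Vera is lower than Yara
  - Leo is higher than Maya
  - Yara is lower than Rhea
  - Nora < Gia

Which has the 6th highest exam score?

Piecing the relations together gives one ordering: Ivan < Nora < Yosef < Nico < Vera < Yara < Uma < Gia < Maya < Rhea < Leo.
The 6th largest is Yara.

Yara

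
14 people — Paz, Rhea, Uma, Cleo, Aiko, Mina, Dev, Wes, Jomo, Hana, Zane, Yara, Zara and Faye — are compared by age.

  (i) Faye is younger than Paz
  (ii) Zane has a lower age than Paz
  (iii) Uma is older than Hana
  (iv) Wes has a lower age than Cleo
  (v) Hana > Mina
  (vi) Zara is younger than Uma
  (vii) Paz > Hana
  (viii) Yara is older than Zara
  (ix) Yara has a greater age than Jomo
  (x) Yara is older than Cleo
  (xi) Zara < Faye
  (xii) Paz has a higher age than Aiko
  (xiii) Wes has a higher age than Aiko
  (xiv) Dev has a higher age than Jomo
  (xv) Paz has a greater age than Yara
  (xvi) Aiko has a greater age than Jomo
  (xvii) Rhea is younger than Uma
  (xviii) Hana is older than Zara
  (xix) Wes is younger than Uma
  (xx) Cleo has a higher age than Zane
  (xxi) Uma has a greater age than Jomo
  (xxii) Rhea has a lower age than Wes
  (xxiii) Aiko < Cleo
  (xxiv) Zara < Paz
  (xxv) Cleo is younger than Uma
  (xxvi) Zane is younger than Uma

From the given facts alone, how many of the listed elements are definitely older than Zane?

Directly above Zane: Cleo, Uma, Paz.
One step further: Yara (4 so far).
No other element is forced above Zane by the given relations, so the count is 4.

4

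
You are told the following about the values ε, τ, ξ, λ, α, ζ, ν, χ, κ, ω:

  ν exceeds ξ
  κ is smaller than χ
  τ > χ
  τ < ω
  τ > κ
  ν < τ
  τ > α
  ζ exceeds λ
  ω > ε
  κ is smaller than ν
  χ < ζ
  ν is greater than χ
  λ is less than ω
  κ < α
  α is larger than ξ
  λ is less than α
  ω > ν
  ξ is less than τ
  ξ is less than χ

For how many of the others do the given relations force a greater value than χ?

The elements the relations force above χ are ζ, ν, τ, ω — no chain reaches any other.
That is 4.

4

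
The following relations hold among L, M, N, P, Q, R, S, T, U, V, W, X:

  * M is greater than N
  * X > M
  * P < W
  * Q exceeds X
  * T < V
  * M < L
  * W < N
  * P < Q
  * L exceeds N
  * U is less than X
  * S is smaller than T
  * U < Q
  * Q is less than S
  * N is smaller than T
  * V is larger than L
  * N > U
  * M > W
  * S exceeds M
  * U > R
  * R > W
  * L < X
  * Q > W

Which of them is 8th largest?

N

Chaining the given pairs: P < W < R < U < N < M < L < X < Q < S < T < V.
Counting 8 from the largest end gives N.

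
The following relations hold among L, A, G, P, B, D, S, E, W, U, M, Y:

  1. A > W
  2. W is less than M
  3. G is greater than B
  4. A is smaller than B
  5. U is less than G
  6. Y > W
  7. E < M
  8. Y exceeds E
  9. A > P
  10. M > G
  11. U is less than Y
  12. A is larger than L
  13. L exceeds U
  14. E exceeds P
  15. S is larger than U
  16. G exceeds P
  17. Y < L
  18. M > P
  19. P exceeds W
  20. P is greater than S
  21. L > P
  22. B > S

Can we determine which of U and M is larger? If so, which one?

M

U < S and S < P give U < P.
With P < E: U < S < P < E.
Then E < Y extends the chain to Y.
Then Y < L extends the chain to L.
With L < A: U < S < P < E < Y < L < A.
With A < B: U < S < P < E < Y < L < A < B.
Then B < G extends the chain to G.
Then G < M extends the chain to M.
So M is larger.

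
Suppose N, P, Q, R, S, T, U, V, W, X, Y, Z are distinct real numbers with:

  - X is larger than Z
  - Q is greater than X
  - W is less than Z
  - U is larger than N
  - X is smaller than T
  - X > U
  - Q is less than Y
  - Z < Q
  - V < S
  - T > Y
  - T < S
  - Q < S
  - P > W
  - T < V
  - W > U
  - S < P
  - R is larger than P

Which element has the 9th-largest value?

Piecing the relations together gives one ordering: N < U < W < Z < X < Q < Y < T < V < S < P < R.
Counting 9 from the largest end gives Z.

Z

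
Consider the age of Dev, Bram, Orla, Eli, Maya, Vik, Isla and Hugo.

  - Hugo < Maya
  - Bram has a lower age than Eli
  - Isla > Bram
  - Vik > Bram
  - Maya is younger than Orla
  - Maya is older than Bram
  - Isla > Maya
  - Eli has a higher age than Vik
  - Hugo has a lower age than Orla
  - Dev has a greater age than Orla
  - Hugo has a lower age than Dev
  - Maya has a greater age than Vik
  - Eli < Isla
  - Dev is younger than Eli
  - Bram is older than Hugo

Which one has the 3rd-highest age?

Dev

Piecing the relations together gives one ordering: Hugo < Bram < Vik < Maya < Orla < Dev < Eli < Isla.
Counting 3 from the largest end gives Dev.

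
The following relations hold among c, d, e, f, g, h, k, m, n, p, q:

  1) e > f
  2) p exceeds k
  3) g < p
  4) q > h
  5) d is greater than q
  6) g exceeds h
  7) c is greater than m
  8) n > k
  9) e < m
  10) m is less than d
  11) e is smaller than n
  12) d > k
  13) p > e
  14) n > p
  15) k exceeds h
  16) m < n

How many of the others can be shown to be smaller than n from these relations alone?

7

The elements the relations force below n are f, h, k, e, m, g, p — no chain reaches any other.
That is 7.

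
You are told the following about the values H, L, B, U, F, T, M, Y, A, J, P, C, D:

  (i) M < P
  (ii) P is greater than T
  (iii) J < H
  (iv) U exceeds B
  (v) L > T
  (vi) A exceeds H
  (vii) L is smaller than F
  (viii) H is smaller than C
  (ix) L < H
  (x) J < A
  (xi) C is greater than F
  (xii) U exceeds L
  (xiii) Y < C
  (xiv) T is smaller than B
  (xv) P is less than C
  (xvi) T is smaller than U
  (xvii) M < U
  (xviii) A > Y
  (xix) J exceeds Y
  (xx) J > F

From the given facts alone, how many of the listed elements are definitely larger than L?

Directly above L: F, H, U.
One step further: J, A, C (6 so far).
No other element is forced above L by the given relations, so the count is 6.

6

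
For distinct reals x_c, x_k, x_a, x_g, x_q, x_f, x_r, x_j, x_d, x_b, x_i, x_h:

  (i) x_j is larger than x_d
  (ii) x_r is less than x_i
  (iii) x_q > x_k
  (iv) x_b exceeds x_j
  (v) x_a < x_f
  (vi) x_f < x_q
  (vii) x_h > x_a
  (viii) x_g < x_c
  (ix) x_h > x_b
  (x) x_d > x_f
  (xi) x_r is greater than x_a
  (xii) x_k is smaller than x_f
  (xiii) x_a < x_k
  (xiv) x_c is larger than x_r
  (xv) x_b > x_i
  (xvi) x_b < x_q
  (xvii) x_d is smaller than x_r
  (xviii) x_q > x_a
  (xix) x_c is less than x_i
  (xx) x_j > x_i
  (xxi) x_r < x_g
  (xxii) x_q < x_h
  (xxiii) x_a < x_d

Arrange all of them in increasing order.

x_a < x_k < x_f < x_d < x_r < x_g < x_c < x_i < x_j < x_b < x_q < x_h

Nothing is placed below x_a, so it is least; from there x_a < x_k; x_k < x_f; x_f < x_d; x_d < x_r; x_r < x_g; x_g < x_c; x_c < x_i; x_i < x_j; x_j < x_b; x_b < x_q; x_q < x_h, each given directly.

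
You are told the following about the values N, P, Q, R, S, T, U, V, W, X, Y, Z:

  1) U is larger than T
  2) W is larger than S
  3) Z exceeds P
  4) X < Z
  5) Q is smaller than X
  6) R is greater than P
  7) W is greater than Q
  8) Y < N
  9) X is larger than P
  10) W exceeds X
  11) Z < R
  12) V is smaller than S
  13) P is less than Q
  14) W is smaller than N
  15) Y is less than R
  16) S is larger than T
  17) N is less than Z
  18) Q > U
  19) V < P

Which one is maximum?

T is not greatest since T < U; Y is not greatest since Y < N; U is not greatest since U < Q; V is not greatest since V < P; P is not greatest since P < Q; S is not greatest since S < W; Q is not greatest since Q < W; X is not greatest since X < Z; W is not greatest since W < N; N is not greatest since N < Z; Z is not greatest since Z < R.
Only R has nothing above it, so R is the maximum.

R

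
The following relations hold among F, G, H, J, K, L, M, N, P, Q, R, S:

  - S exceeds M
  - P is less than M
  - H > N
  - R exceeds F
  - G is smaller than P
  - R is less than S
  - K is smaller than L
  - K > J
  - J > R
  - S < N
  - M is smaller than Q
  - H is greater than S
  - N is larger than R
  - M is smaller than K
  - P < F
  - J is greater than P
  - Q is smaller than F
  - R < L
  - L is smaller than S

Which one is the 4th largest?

L

Chaining the given pairs: G < P < M < Q < F < R < J < K < L < S < N < H.
The 4th largest is L.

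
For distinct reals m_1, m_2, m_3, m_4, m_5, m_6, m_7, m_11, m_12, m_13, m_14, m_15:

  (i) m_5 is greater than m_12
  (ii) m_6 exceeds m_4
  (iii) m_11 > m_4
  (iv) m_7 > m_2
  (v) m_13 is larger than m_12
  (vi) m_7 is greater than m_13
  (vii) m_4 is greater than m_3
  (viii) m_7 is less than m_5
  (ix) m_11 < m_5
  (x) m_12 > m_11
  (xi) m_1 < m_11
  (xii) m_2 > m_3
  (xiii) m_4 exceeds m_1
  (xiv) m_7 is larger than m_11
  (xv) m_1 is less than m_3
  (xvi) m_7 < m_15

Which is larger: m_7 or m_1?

m_7

Chaining the given relations: m_1 < m_4 < m_11 < m_12 < m_13 < m_7.
So m_1 < m_7; m_7 is the larger of the two.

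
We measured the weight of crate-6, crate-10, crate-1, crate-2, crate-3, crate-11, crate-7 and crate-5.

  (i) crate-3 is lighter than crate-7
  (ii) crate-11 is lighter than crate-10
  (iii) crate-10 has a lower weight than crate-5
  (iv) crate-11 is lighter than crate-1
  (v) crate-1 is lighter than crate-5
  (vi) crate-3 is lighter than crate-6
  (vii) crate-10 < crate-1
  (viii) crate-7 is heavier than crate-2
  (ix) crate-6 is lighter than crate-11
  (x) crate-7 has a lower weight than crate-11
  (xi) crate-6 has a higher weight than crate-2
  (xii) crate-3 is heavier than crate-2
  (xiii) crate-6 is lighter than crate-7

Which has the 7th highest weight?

Chaining the given pairs: crate-2 < crate-3 < crate-6 < crate-7 < crate-11 < crate-10 < crate-1 < crate-5.
Counting 7 from the largest end gives crate-3.

crate-3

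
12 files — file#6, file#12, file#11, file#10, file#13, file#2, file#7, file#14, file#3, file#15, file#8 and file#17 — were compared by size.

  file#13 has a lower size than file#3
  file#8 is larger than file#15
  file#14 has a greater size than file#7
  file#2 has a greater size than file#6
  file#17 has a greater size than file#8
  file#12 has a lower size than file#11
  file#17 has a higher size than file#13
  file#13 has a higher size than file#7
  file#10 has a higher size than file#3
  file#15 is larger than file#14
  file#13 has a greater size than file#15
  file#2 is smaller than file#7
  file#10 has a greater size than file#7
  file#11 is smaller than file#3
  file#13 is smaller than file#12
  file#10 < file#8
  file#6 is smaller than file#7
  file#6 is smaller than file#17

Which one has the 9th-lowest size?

Chaining the given pairs: file#6 < file#2 < file#7 < file#14 < file#15 < file#13 < file#12 < file#11 < file#3 < file#10 < file#8 < file#17.
Counting 9 from the smallest end gives file#3.

file#3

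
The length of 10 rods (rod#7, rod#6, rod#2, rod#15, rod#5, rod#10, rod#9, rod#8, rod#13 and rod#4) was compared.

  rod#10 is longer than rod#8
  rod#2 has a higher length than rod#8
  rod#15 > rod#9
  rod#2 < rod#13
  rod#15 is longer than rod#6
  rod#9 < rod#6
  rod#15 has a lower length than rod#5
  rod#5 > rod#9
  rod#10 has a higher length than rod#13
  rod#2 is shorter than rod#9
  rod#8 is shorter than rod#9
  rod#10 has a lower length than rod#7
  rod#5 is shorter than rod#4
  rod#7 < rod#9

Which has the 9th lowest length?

The consecutive relations fix a unique order: rod#8 < rod#2 < rod#13 < rod#10 < rod#7 < rod#9 < rod#6 < rod#15 < rod#5 < rod#4.
Counting 9 from the smallest end gives rod#5.

rod#5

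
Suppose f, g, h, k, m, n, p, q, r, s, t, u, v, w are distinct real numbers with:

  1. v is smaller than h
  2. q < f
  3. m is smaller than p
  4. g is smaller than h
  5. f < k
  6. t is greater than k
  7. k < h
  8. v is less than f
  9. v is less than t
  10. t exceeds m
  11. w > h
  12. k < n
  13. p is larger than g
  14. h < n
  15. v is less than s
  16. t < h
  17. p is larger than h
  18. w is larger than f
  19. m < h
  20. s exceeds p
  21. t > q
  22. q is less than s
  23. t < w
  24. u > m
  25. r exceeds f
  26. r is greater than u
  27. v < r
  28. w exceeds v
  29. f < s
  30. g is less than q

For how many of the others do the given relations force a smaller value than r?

The elements the relations force below r are g, v, m, q, f, u — no chain reaches any other.
That is 6.

6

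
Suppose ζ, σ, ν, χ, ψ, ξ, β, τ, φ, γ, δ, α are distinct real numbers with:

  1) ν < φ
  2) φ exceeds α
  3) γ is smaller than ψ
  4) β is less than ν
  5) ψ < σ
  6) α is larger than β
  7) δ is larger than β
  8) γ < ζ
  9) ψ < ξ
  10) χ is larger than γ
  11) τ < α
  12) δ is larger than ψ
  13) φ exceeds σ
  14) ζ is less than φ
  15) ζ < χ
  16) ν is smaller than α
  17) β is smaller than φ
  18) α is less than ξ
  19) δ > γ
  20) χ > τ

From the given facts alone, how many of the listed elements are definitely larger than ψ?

The elements the relations force above ψ are δ, σ, φ, ξ — no chain reaches any other.
That is 4.

4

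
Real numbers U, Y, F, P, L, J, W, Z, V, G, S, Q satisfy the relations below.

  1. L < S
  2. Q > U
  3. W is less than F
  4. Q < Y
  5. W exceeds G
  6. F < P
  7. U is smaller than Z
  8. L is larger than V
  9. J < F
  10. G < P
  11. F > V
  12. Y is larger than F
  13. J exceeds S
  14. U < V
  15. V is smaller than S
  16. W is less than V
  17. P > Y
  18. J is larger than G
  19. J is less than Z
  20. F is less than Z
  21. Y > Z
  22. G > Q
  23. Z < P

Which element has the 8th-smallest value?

J

The consecutive relations fix a unique order: U < Q < G < W < V < L < S < J < F < Z < Y < P.
The 8th smallest is J.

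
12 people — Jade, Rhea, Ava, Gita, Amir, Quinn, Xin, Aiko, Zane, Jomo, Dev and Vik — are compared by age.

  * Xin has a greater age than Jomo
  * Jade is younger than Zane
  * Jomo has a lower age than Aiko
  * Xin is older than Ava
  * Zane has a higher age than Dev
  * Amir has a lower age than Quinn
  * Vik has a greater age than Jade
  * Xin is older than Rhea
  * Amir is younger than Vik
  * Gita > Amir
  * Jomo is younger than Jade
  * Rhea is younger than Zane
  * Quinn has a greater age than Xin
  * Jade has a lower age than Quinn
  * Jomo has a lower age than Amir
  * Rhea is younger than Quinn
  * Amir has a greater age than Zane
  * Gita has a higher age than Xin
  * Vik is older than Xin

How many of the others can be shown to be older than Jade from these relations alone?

From Jade the given relations immediately reach Zane, Vik, Quinn.
From those, Amir — 4 in total.
From those, Gita — 5 in total.
Nothing else is reachable above Jade; 5 in all.

5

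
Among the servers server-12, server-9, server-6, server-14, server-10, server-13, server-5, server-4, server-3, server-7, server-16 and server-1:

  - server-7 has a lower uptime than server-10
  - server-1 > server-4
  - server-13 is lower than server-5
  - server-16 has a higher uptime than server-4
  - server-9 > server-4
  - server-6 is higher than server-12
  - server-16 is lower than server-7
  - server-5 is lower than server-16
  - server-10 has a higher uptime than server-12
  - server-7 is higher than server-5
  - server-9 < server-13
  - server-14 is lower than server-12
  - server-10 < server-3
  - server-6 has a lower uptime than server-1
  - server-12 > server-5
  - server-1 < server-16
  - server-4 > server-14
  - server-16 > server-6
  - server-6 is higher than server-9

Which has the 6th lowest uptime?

Piecing the relations together gives one ordering: server-14 < server-4 < server-9 < server-13 < server-5 < server-12 < server-6 < server-1 < server-16 < server-7 < server-10 < server-3.
The 6th smallest is server-12.

server-12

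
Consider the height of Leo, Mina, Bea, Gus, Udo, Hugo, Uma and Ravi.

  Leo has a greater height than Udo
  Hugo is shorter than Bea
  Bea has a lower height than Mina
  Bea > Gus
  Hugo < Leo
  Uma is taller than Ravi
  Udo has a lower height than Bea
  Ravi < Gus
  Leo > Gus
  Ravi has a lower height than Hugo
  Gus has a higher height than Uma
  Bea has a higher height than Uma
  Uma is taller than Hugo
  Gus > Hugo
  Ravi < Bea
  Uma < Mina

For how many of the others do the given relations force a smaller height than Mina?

Directly below Mina: Uma, Bea.
One step further: Ravi, Hugo, Gus, Udo (6 so far).
No other element is forced below Mina by the given relations, so the count is 6.

6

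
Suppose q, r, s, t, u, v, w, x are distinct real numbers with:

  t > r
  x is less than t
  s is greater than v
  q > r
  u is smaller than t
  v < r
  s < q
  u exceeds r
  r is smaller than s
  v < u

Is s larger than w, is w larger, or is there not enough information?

Following every chain through s: above s we get q; below s we get v, r.
w is not reached, and no chain runs the other way from w to s.
So the given relations leave the order of s and w undetermined.

undetermined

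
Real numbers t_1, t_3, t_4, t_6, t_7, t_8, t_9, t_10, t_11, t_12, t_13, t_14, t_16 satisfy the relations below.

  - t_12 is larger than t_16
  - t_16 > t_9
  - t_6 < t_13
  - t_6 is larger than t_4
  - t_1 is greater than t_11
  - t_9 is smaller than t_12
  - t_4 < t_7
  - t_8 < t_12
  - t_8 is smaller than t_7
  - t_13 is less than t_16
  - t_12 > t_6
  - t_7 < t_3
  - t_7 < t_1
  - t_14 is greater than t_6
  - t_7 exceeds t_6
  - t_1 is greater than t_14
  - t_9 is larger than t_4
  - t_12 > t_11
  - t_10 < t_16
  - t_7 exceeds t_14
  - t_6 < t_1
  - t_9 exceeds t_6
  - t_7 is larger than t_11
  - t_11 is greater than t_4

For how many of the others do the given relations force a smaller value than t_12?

8

From t_12 the given relations immediately reach t_8, t_11, t_6, t_9, t_16.
From those, t_4, t_10, t_13 — 8 in total.
No other element is forced below t_12 by the given relations, so the count is 8.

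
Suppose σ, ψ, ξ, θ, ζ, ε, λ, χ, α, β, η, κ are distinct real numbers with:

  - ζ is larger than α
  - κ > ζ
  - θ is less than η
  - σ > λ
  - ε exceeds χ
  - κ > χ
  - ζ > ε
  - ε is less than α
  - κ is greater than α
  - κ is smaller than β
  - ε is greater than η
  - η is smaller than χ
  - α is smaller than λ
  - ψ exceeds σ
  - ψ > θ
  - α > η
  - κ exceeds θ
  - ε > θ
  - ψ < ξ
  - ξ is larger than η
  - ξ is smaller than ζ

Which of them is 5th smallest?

Chaining the given pairs: θ < η < χ < ε < α < λ < σ < ψ < ξ < ζ < κ < β.
The 5th smallest is α.

α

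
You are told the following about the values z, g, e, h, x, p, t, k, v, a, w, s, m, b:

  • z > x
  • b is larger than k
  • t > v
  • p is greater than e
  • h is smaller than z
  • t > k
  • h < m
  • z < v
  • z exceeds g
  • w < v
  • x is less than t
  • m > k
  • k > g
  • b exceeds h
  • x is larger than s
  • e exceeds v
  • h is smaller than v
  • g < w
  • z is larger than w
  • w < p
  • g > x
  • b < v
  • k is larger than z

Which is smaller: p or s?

Chaining the given relations: s < x < g < w < z < k < b < v < e < p.
So s < p; s is the smaller of the two.

s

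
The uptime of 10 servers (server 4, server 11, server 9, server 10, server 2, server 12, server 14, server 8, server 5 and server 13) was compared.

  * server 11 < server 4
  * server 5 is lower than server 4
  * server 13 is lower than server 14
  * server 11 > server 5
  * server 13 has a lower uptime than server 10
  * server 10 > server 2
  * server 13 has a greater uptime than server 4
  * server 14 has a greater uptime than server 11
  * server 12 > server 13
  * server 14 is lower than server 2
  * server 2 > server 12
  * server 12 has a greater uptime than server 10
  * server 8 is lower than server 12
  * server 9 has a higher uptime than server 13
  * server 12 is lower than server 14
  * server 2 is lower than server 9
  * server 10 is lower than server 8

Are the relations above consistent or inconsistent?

We have server 2 < server 10 stated directly, yet also server 10 < server 8 < server 12 < server 14 < server 2 by chaining the others — so server 10 < server 2. Contradiction.

inconsistent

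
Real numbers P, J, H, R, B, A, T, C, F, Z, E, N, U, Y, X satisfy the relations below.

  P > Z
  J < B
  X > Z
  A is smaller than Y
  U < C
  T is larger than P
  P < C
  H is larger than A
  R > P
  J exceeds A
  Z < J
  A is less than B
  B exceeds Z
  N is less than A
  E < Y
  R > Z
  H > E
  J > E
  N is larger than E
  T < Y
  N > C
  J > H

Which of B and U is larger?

B

Link the given pairs in sequence: U < C; C < N; N < A; A < H; H < J; J < B.
Chaining these gives U < C < N < A < H < J < B.
So U < B; B is the larger of the two.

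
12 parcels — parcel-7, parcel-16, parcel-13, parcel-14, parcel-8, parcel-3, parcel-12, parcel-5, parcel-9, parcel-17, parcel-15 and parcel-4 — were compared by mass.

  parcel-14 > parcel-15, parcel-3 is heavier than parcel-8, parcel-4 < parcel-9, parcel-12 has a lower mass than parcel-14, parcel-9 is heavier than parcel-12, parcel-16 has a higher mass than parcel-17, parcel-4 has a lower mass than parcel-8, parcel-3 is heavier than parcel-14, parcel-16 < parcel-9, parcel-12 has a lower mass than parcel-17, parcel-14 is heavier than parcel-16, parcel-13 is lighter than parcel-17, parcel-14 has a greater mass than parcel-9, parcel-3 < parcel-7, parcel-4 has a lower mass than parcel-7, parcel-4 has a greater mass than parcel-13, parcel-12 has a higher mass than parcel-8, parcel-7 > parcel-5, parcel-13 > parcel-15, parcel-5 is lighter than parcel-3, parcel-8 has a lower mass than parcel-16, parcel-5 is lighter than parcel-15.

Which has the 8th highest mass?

Piecing the relations together gives one ordering: parcel-5 < parcel-15 < parcel-13 < parcel-4 < parcel-8 < parcel-12 < parcel-17 < parcel-16 < parcel-9 < parcel-14 < parcel-3 < parcel-7.
Counting 8 from the largest end gives parcel-8.

parcel-8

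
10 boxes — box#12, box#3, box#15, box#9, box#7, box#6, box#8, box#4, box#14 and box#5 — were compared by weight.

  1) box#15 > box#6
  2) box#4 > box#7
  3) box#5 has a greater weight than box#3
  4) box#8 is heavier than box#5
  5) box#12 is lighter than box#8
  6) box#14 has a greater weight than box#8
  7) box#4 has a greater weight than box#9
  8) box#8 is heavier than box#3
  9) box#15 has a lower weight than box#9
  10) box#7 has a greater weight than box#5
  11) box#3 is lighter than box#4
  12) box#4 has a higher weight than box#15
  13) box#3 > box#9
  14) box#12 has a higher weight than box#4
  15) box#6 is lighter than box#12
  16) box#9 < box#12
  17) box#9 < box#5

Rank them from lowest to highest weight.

Nothing is placed below box#6, so it is least; from there box#6 < box#15; box#15 < box#9; box#9 < box#3; box#3 < box#5; box#5 < box#7; box#7 < box#4; box#4 < box#12; box#12 < box#8; box#8 < box#14, each given directly.

box#6 < box#15 < box#9 < box#3 < box#5 < box#7 < box#4 < box#12 < box#8 < box#14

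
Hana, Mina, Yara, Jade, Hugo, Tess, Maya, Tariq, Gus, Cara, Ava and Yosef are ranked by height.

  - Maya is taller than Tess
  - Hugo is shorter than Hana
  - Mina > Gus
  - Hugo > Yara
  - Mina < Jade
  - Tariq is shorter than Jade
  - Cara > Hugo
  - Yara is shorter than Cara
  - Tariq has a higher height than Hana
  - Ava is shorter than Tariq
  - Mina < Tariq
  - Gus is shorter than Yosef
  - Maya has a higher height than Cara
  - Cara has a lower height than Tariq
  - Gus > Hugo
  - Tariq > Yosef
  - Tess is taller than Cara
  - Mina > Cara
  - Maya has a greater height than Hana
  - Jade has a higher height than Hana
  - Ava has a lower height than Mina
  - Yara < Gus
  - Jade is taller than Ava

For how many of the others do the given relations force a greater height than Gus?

Directly above Gus: Mina, Yosef.
One step further: Tariq, Jade (4 so far).
No other element is forced above Gus by the given relations, so the count is 4.

4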